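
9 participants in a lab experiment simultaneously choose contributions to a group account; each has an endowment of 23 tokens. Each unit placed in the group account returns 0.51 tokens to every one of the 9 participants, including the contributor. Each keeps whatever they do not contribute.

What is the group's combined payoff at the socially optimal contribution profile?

Each contributed unit returns 4.590 to the group as a whole (0.51 to each of 9 players), which exceeds 1, so the social optimum is full contribution: group total = 4.590 × 207 = 950.13.

950.13 tokens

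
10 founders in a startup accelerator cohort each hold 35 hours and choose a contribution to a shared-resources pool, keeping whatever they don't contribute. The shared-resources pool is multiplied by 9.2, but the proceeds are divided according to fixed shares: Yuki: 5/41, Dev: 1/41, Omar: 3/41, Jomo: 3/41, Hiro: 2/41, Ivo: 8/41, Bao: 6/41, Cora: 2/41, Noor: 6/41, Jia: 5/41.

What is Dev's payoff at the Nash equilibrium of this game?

74.27 hours

A player with share s gets back 9.2·s per unit contributed, so full contribution is dominant for anyone with s > 1/9.2 = 0.1087 and zero contribution is dominant for anyone below.
Yuki, Ivo, Bao, Noor and Jia clear that bar, contributing 35 each; the remaining 5 contribute 0. Total contributed: 175.
Dev keeps 35 and receives 9.2 × 175 × 1/41 = 39.27 from the shared-resources pool, for a payoff of 74.27.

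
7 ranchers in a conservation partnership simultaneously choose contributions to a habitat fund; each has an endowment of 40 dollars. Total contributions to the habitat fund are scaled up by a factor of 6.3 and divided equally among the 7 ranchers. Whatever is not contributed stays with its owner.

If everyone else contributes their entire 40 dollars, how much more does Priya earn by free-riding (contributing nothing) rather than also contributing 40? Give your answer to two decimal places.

Switching from a contribution of 40 to 0 lets Priya keep an extra 40 dollars, but lowers the habitat fund by 40, which costs Priya their own share of that drop: 6.3/7 × 40 = 36.00.
Net gain = 40 − 36.00 = 4.00. The private return per contributed unit (0.9000) is below 1, so free-riding is indeed the best response regardless of what the others do.

4.00 dollars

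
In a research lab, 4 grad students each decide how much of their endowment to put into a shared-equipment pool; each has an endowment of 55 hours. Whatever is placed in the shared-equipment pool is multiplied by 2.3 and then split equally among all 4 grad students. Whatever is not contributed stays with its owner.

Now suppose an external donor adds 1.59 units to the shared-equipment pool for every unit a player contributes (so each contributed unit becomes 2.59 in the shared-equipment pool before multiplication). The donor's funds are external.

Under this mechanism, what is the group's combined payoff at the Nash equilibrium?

With the mechanism, a contributed unit returns 2.3 × 2.59 / 4 = 1.4893 per unit of net cost to the contributor — now above 1 — so contributing fully is weakly dominant for every player.
So the Nash equilibrium is full contribution by all 4; the group earns 2.3 × 2.59 × 220 = 1310.54.

1310.54 hours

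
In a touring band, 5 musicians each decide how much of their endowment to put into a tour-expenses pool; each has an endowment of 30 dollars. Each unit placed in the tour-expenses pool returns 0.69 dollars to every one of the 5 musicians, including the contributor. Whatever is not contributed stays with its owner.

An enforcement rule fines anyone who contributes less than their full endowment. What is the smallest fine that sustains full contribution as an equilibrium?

Given the others contribute fully, the best deviation is to contribute 0 (any partial contribution still incurs the fine and gives up units whose private return 0.69 is below 1).
Deviating from 30 to 0 saves 30 dollars but forfeits the deviator's share of the drop in the tour-expenses pool: 0.69 × 30 = 20.70.
So the deviation gain is 30 − 20.70 = 9.30, and the fine must be at least 9.30 dollars to wipe it out.

9.30 dollars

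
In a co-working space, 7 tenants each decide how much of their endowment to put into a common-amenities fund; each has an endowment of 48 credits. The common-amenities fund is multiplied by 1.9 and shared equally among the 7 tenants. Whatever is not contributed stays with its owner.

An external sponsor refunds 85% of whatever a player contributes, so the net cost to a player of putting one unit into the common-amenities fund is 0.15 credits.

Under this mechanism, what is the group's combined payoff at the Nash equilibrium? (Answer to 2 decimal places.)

With the mechanism, a contributed unit returns (1.9/7) / 0.15 = 1.8095 per unit of net cost to the contributor — now above 1 — so contributing fully is weakly dominant for every player.
So the Nash equilibrium is full contribution by all 7; the group earns 7 × (48 × 0.85 + 1.9 × 48) = 924.00.

924.00 credits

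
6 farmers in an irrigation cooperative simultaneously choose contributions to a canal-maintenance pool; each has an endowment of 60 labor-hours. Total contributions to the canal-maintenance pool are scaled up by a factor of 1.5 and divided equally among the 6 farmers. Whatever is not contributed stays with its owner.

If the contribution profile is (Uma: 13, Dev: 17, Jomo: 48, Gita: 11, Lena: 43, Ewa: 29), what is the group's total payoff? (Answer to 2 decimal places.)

Total contributed: 13 + 17 + 48 + 11 + 43 + 29 = 161; total kept: 6 × 60 − 161 = 199.
The canal-maintenance pool pays out 1.5 × 161 = 241.50 in aggregate.
Group total = 199 + 241.50 = 440.50.

440.50 labor-hours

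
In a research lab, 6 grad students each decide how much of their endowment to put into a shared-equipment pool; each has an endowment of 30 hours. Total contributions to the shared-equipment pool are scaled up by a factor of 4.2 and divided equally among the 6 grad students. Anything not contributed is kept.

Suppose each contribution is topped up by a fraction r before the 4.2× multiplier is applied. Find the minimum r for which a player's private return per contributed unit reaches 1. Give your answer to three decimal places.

0.429

With matching at rate r, one contributed unit becomes (1 + r) in the shared-equipment pool and returns 4.2 × (1 + r) / 6 to the contributor.
Setting this equal to 1: 1 + r = 6/4.2 = 1.4286.
So the minimum matching rate is r = 1.4286 − 1 = 0.429.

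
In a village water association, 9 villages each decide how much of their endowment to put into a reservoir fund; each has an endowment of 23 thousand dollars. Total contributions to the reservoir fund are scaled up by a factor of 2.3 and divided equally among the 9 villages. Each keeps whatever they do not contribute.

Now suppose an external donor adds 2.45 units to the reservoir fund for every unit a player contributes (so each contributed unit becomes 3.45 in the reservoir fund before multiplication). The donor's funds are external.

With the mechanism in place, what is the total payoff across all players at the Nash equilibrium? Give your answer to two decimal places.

207.00 thousand dollars

The effective private return is 2.3 × 3.45 / 9 = 0.8817, which is still under 1, so the mechanism doesn't change anyone's dominant strategy: zero contribution.
At the Nash equilibrium no one contributes; group total payoff = 9 × 23 = 207.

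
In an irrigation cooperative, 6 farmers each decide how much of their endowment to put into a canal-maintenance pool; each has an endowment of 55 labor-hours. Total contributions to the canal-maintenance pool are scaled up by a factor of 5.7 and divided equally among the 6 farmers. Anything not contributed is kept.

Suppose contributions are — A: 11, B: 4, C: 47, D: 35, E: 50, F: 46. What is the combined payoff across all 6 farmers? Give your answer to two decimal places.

1237.10 labor-hours

Total contributed: 11 + 4 + 47 + 35 + 50 + 46 = 193; total kept: 6 × 55 − 193 = 137.
The canal-maintenance pool pays out 5.7 × 193 = 1100.10 in aggregate.
Group total = 137 + 1100.10 = 1237.10.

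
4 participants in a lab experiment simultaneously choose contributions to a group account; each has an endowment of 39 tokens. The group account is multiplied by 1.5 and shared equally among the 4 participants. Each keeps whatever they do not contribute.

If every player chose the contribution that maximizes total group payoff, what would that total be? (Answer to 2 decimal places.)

234.00 tokens

Each contributed unit returns 1.500 to the group as a whole (0.3750 to each of 4 players), which exceeds 1, so the social optimum is full contribution: group total = 1.500 × 156 = 234.00.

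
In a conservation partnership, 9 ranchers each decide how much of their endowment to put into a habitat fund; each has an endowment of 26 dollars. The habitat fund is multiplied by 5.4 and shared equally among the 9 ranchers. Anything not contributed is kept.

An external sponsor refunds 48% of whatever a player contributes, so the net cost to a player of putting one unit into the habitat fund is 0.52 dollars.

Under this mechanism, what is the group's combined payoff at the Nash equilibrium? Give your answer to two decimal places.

The effective private return per unit is now (5.4/9) / 0.52 = 1.1538 > 1, so every player's dominant strategy flips to full contribution.
At the Nash equilibrium everyone contributes 26. Group total payoff = 9 × (26 × 0.48 + 5.4 × 26) = 1375.92.

1375.92 dollars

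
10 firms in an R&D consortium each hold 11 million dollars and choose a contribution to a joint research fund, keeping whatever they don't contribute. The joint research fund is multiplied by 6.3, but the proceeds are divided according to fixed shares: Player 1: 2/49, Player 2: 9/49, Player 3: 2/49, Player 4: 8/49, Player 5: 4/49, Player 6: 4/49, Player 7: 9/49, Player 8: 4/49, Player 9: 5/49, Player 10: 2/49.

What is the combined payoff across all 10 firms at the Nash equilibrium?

Each unit j contributes comes back to j as 6.3 × (j's share), so j prefers to contribute only if that share exceeds 1/6.3 = 0.1587; otherwise keeping the unit dominates.
Player 2, Player 4 and Player 7 clear that bar, contributing 11 each; the remaining 7 contribute 0. Total contributed: 33.
The joint research fund pays out 6.3 × 33 = 207.90 in total (split across the unequal shares, but the aggregate is all that matters for the group sum).
The 7 free-riders keep 11 each, adding 77. Group total = 77 + 207.90 = 284.90.

284.90 million dollars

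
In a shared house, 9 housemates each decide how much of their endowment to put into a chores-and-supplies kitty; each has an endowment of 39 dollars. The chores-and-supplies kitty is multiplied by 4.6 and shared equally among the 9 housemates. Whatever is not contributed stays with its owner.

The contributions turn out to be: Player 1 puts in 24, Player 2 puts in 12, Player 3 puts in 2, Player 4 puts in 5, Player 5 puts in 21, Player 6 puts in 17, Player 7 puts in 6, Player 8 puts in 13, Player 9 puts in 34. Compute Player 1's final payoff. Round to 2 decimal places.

Total contributed: 24 + 12 + 2 + 5 + 21 + 17 + 6 + 13 + 34 = 134.
Each receives 4.6 × 134 / 9 = 68.49 from the chores-and-supplies kitty.
Player 1 keeps 39 − 24 = 15, so Player 1's payoff is 15 + 68.49 = 83.49.

83.49 dollars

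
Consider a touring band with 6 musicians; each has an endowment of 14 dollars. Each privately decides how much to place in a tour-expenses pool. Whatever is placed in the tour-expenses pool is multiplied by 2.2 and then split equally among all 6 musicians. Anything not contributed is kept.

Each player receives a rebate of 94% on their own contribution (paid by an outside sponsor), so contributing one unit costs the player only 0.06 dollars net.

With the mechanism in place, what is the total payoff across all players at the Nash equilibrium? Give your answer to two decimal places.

With the mechanism, a contributed unit returns (2.2/6) / 0.06 = 6.1111 per unit of net cost to the contributor — now above 1 — so contributing fully is weakly dominant for every player.
So the Nash equilibrium is full contribution by all 6; the group earns 6 × (14 × 0.94 + 2.2 × 14) = 263.76.

263.76 dollars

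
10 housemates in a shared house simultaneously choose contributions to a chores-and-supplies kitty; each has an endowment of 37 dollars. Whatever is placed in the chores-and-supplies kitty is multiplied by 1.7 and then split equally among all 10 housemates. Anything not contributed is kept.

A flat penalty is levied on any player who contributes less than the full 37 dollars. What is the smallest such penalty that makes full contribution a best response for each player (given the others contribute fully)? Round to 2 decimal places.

30.71 dollars

Given the others contribute fully, the best deviation is to contribute 0 (any partial contribution still incurs the fine and gives up units whose private return 0.1700 is below 1).
Deviating from 37 to 0 saves 37 dollars but forfeits the deviator's share of the drop in the chores-and-supplies kitty: 1.7/10 × 37 = 6.29.
So the deviation gain is 37 − 6.29 = 30.71, and the fine must be at least 30.71 dollars to wipe it out.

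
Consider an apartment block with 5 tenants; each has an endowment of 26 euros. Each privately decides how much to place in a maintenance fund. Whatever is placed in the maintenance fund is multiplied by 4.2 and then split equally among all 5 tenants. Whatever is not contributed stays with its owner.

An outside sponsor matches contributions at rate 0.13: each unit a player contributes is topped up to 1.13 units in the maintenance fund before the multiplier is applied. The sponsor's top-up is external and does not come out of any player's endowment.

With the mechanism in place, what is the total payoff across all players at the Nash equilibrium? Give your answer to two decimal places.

130.00 euros

The effective private return is 4.2 × 1.13 / 5 = 0.9492, which is still under 1, so the mechanism doesn't change anyone's dominant strategy: zero contribution.
At the Nash equilibrium no one contributes; group total payoff = 5 × 26 = 130.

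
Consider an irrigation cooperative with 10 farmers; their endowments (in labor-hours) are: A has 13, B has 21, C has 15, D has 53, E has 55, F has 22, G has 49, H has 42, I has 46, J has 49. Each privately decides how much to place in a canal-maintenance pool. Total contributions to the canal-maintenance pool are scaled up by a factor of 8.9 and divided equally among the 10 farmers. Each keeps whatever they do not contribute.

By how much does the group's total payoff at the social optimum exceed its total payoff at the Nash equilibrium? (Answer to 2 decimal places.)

2883.50 labor-hours

The private return per contributed unit is 8.9/10 = 0.8900 < 1 for every player regardless of endowment, so the Nash equilibrium is zero contribution and the group total is Σ E_j = 13 + 21 + 15 + 53 + 55 + 22 + 49 + 42 + 46 + 49 = 365.
Each contributed unit returns 8.900 to the group, so the social optimum is full contribution by everyone: group total = 8.900 × 365 = 3248.50.
Efficiency loss = (8.900 − 1) × 365 = 2883.50.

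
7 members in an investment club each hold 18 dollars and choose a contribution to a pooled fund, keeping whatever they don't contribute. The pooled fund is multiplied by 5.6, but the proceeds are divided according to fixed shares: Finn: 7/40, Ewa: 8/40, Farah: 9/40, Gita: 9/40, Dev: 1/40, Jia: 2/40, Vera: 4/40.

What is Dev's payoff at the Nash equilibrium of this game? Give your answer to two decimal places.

A player with share s gets back 5.6·s per unit contributed, so full contribution is dominant for anyone with s > 1/5.6 = 0.1786 and zero contribution is dominant for anyone below.
The shares above 0.1786 belong to Ewa, Farah and Gita, contributing 18 each; the remaining 4 contribute 0. Total contributed: 54.
Dev keeps 18 and receives 5.6 × 54 × 1/40 = 7.56 from the pooled fund, for a payoff of 25.56.

25.56 dollars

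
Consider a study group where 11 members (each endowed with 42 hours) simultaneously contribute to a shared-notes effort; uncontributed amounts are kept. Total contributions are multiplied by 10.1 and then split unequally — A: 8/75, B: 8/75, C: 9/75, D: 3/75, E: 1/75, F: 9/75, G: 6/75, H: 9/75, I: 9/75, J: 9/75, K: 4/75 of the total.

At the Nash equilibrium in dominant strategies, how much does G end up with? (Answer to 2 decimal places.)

Player j's private return per contributed unit is 10.1 × (j's share). Contributing is weakly dominant for j when that share is at least 1/10.1 = 0.0990, and contributing 0 is dominant otherwise.
A, B, C, F, H, I and J are above the threshold, contributing 42 each; the remaining 4 contribute 0. Total contributed: 294.
G keeps 42 and receives 10.1 × 294 × 6/75 = 237.55 from the shared-notes effort, for a payoff of 279.55.

279.55 hours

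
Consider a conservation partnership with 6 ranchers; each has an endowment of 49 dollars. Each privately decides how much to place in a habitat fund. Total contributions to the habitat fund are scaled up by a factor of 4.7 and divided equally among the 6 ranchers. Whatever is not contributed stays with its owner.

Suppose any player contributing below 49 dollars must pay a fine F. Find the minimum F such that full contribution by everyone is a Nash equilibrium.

10.62 dollars

Given the others contribute fully, the best deviation is to contribute 0 (any partial contribution still incurs the fine and gives up units whose private return 0.7833 is below 1).
Deviating from 49 to 0 saves 49 dollars but forfeits the deviator's share of the drop in the habitat fund: 4.7/6 × 49 = 38.38.
So the deviation gain is 49 − 38.38 = 10.62, and the fine must be at least 10.62 dollars to wipe it out.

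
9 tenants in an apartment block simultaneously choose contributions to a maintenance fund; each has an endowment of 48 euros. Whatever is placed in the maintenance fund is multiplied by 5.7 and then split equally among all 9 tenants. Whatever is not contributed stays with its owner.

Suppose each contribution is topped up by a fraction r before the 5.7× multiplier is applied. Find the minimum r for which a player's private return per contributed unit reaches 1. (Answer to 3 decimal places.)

With matching at rate r, one contributed unit becomes (1 + r) in the maintenance fund and returns 5.7 × (1 + r) / 9 to the contributor.
Setting this equal to 1: 1 + r = 9/5.7 = 1.5789.
So the minimum matching rate is r = 1.5789 − 1 = 0.579.

0.579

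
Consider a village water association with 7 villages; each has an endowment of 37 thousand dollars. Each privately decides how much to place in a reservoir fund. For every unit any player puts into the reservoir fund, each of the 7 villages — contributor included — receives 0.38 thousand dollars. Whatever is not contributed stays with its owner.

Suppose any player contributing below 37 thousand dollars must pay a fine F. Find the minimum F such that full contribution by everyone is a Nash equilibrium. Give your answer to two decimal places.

Given the others contribute fully, the best deviation is to contribute 0 (any partial contribution still incurs the fine and gives up units whose private return 0.38 is below 1).
Deviating from 37 to 0 saves 37 thousand dollars but forfeits the deviator's share of the drop in the reservoir fund: 0.38 × 37 = 14.06.
So the deviation gain is 37 − 14.06 = 22.94, and the fine must be at least 22.94 thousand dollars to wipe it out.

22.94 thousand dollars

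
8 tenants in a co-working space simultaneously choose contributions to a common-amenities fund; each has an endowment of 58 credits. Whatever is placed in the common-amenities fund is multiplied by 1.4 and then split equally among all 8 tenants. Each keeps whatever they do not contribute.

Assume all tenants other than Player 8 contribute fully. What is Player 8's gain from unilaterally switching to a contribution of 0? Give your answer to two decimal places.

Switching from a contribution of 58 to 0 lets Player 8 keep an extra 58 credits, but lowers the common-amenities fund by 58, which costs Player 8 their own share of that drop: 1.4/8 × 58 = 10.15.
Net gain = 58 − 10.15 = 47.85. The private return per contributed unit (0.1750) is below 1, so free-riding is indeed the best response regardless of what the others do.

47.85 credits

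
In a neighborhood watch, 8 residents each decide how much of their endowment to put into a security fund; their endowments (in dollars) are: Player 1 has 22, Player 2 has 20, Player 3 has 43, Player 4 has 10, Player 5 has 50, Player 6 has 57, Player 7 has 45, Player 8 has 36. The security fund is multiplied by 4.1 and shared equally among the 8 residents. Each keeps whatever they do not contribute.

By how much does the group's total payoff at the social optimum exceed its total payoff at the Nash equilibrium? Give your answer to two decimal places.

The private return per contributed unit is 4.1/8 = 0.5125 < 1 for every player regardless of endowment, so the Nash equilibrium is zero contribution and the group total is Σ E_j = 22 + 20 + 43 + 10 + 50 + 57 + 45 + 36 = 283.
Each contributed unit returns 4.100 to the group, so the social optimum is full contribution by everyone: group total = 4.100 × 283 = 1160.30.
Efficiency loss = (4.100 − 1) × 283 = 877.30.

877.30 dollars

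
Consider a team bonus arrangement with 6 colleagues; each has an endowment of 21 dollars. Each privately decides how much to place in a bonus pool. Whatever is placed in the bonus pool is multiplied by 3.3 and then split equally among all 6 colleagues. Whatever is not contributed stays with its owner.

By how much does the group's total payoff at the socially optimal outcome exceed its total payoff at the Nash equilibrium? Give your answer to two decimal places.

Each contributed unit returns 3.3/6 = 0.5500 to its contributor — below 1 — so contributing 0 is dominant for every player. At the Nash equilibrium everyone keeps their 21, and the group total is 6 × 21 = 126.
Each contributed unit returns 3.300 to the group as a whole (0.5500 to each of 6 players), which exceeds 1, so the social optimum is full contribution: group total = 3.300 × 126 = 415.80.
Efficiency loss = 415.80 − 126 = 289.80.

289.80 dollars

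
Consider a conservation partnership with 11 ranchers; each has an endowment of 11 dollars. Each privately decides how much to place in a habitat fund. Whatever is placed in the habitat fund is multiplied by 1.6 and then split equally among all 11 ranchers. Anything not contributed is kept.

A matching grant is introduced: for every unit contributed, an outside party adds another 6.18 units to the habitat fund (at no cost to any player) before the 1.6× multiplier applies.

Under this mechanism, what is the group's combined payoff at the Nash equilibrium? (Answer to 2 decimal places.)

1390.05 dollars

Under the mechanism each unit contributed yields 1.6 × 7.18 / 11 = 1.0444 back to its contributor per unit of net cost, which exceeds 1, making full contribution the dominant choice for everyone.
At the Nash equilibrium everyone contributes 11. Group total payoff = 1.6 × 7.18 × 121 = 1390.05.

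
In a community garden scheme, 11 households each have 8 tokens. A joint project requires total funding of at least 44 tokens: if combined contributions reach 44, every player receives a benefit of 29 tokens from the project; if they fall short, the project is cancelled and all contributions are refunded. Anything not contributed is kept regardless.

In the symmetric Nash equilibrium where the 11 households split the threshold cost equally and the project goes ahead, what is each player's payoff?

Equal share of the threshold: 44/11 = 4.
At this profile no one gains by cutting their contribution: any cut drops the total below 44, the project is cancelled, contributions are refunded, and the deviator ends with 8, which is less than 8 − 4 + 29 = 33. Contributing more than 4 just wastes the excess. So contributing exactly 4 is a best response.
Each player's payoff: 8 − 4 + 29 = 33.

33 tokens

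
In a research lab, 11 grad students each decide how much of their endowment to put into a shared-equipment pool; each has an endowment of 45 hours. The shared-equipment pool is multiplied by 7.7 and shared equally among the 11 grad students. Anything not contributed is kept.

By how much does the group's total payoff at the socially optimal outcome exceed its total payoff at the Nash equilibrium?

3316.50 hours

Each contributed unit returns 7.7/11 = 0.7000 to its contributor — below 1 — so contributing 0 is dominant for every player. At the Nash equilibrium everyone keeps their 45, and the group total is 11 × 45 = 495.
Each contributed unit returns 7.700 to the group as a whole (0.7000 to each of 11 players), which exceeds 1, so the social optimum is full contribution: group total = 7.700 × 495 = 3811.50.
Efficiency loss = 3811.50 − 495 = 3316.50.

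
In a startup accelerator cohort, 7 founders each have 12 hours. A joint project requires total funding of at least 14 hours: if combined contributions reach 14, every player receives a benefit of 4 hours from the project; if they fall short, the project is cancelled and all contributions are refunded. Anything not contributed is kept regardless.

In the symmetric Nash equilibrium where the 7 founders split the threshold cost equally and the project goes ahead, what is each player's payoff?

Equal share of the threshold: 14/7 = 2.
At this profile no one gains by cutting their contribution: any cut drops the total below 14, the project is cancelled, contributions are refunded, and the deviator ends with 12, which is less than 12 − 2 + 4 = 14. Contributing more than 2 just wastes the excess. So contributing exactly 2 is a best response.
Each player's payoff: 12 − 2 + 4 = 14.

14 hours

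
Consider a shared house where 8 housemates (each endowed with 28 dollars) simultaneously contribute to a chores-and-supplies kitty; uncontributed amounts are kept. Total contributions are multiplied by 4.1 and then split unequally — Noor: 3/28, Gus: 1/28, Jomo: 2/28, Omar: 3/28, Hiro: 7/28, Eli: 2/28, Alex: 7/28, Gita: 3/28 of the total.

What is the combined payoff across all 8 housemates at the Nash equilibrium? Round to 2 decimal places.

397.60 dollars

A player with share s gets back 4.1·s per unit contributed, so full contribution is dominant for anyone with s > 1/4.1 = 0.2439 and zero contribution is dominant for anyone below.
Hiro and Alex are above the threshold, contributing 28 each; the remaining 6 contribute 0. Total contributed: 56.
The chores-and-supplies kitty pays out 4.1 × 56 = 229.60 in total (split across the unequal shares, but the aggregate is all that matters for the group sum).
The 6 free-riders keep 28 each, adding 168. Group total = 168 + 229.60 = 397.60.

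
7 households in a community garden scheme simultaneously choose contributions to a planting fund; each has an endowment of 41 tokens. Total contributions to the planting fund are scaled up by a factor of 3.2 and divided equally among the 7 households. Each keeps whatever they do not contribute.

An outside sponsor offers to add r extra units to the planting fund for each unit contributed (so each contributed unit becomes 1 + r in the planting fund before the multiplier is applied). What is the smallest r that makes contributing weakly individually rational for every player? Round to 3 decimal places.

1.188

With matching at rate r, one contributed unit becomes (1 + r) in the planting fund and returns 3.2 × (1 + r) / 7 to the contributor.
Setting this equal to 1: 1 + r = 7/3.2 = 2.1875.
So the minimum matching rate is r = 2.1875 − 1 = 1.188.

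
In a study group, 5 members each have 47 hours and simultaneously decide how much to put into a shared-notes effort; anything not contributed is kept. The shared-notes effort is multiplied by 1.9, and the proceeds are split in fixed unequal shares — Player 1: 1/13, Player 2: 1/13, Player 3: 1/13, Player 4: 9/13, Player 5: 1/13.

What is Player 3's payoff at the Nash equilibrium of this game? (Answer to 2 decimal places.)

53.87 hours

Player j's private return per contributed unit is 1.9 × (j's share). Contributing is weakly dominant for j when that share is at least 1/1.9 = 0.5263, and contributing 0 is dominant otherwise.
Player 4 alone (share 9/13) is above the threshold, contributing 47; the remaining 4 contribute 0. Total contributed: 47.
Player 3 keeps 47 and receives 1.9 × 47 × 1/13 = 6.87 from the shared-notes effort, for a payoff of 53.87.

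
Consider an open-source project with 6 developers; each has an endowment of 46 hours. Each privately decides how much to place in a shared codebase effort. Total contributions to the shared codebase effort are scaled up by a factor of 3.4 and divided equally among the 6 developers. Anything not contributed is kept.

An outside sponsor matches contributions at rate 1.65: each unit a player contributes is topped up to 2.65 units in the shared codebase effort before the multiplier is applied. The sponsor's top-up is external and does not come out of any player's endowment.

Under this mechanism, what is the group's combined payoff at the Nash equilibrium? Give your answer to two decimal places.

2486.76 hours

Under the mechanism each unit contributed yields 3.4 × 2.65 / 6 = 1.5017 back to its contributor per unit of net cost, which exceeds 1, making full contribution the dominant choice for everyone.
At the Nash equilibrium everyone contributes 46. Group total payoff = 3.4 × 2.65 × 276 = 2486.76.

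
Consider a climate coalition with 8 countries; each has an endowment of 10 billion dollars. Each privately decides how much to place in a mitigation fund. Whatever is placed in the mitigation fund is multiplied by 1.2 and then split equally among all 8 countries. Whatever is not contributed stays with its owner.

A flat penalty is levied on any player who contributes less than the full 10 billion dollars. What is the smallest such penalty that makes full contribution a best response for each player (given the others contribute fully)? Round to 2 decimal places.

Given the others contribute fully, the best deviation is to contribute 0 (any partial contribution still incurs the fine and gives up units whose private return 0.1500 is below 1).
Deviating from 10 to 0 saves 10 billion dollars but forfeits the deviator's share of the drop in the mitigation fund: 1.2/8 × 10 = 1.50.
So the deviation gain is 10 − 1.50 = 8.50, and the fine must be at least 8.50 billion dollars to wipe it out.

8.50 billion dollars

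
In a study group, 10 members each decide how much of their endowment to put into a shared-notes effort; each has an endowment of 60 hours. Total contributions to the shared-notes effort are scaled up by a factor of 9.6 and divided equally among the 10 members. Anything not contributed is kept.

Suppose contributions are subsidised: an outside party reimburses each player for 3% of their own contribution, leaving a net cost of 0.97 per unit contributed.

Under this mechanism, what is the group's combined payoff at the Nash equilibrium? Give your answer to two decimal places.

With the mechanism, a contributed unit returns (9.6/10) / 0.97 = 0.9897 per unit of net cost — still below 1 — so contributing 0 remains dominant for every player.
At the Nash equilibrium no one contributes; group total payoff = 10 × 60 = 600.

600.00 hours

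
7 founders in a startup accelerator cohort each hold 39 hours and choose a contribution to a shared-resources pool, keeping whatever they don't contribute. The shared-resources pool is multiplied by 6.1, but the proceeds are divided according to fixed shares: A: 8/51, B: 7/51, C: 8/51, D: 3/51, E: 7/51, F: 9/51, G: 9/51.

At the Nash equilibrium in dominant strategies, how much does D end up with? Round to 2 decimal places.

66.99 hours

A player with share s gets back 6.1·s per unit contributed, so full contribution is dominant for anyone with s > 1/6.1 = 0.1639 and zero contribution is dominant for anyone below.
The shares above 0.1639 belong to F and G, contributing 39 each; the remaining 5 contribute 0. Total contributed: 78.
D keeps 39 and receives 6.1 × 78 × 3/51 = 27.99 from the shared-resources pool, for a payoff of 66.99.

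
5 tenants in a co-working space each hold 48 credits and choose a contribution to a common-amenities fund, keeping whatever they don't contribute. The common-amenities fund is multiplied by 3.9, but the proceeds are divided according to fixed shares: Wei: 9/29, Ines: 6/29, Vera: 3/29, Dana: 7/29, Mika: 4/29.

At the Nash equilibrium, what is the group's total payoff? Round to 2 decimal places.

379.20 credits

Each unit j contributes comes back to j as 3.9 × (j's share), so j prefers to contribute only if that share exceeds 1/3.9 = 0.2564; otherwise keeping the unit dominates.
Wei alone (share 9/29) is above the threshold, contributing 48; the remaining 4 contribute 0. Total contributed: 48.
The common-amenities fund pays out 3.9 × 48 = 187.20 in total (split across the unequal shares, but the aggregate is all that matters for the group sum).
The 4 free-riders keep 48 each, adding 192. Group total = 192 + 187.20 = 379.20.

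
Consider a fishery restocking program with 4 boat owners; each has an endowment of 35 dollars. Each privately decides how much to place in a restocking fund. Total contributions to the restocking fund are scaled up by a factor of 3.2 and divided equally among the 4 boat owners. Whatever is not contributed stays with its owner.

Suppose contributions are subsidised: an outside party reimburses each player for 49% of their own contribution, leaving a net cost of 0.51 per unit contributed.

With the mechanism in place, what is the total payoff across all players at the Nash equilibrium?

Under the mechanism each unit contributed yields (3.2/4) / 0.51 = 1.5686 back to its contributor per unit of net cost, which exceeds 1, making full contribution the dominant choice for everyone.
So the Nash equilibrium is full contribution by all 4; the group earns 4 × (35 × 0.49 + 3.2 × 35) = 516.60.

516.60 dollars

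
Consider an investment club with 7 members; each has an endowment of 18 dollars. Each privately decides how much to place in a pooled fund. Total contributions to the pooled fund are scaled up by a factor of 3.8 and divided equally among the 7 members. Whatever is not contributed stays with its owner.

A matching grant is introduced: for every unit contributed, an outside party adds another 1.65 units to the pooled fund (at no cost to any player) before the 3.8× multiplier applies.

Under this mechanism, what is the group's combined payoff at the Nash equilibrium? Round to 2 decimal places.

Under the mechanism each unit contributed yields 3.8 × 2.65 / 7 = 1.4386 back to its contributor per unit of net cost, which exceeds 1, making full contribution the dominant choice for everyone.
So the Nash equilibrium is full contribution by all 7; the group earns 3.8 × 2.65 × 126 = 1268.82.

1268.82 dollars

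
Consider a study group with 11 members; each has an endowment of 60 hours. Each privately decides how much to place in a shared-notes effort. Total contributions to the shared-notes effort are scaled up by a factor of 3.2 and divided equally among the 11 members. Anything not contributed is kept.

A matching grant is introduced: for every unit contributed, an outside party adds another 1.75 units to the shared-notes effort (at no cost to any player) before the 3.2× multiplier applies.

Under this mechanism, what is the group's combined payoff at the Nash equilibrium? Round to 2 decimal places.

660.00 hours

With the mechanism, a contributed unit returns 3.2 × 2.75 / 11 = 0.8000 per unit of net cost — still below 1 — so contributing 0 remains dominant for every player.
Everyone keeps their endowment and the group total is 11 × 60 = 660.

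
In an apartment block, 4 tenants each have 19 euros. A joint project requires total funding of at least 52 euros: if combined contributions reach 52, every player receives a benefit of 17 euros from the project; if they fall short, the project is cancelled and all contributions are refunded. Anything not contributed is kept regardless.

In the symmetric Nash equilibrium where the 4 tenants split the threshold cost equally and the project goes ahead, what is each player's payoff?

Equal share of the threshold: 52/4 = 13.
At this profile no one gains by cutting their contribution: any cut drops the total below 52, the project is cancelled, contributions are refunded, and the deviator ends with 19, which is less than 19 − 13 + 17 = 23. Contributing more than 13 just wastes the excess. So contributing exactly 13 is a best response.
Each player's payoff: 19 − 13 + 17 = 23.

23 euros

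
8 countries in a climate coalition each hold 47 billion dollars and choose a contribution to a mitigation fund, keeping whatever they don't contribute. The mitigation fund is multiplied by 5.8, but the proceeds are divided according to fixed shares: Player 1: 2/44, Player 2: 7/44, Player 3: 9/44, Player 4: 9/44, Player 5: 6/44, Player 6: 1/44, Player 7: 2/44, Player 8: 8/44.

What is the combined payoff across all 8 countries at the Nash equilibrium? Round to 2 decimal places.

Player j's private return per contributed unit is 5.8 × (j's share). Contributing is weakly dominant for j when that share is at least 1/5.8 = 0.1724, and contributing 0 is dominant otherwise.
Player 3, Player 4 and Player 8 are above the threshold, contributing 47 each; the remaining 5 contribute 0. Total contributed: 141.
The mitigation fund pays out 5.8 × 141 = 817.80 in total (split across the unequal shares, but the aggregate is all that matters for the group sum).
The 5 free-riders keep 47 each, adding 235. Group total = 235 + 817.80 = 1052.80.

1052.80 billion dollars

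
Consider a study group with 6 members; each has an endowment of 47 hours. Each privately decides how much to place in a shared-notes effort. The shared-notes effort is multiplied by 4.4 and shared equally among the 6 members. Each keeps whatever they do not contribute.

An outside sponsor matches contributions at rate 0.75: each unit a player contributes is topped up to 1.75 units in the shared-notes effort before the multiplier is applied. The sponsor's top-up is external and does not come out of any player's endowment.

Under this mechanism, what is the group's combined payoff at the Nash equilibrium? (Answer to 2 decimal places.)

With the mechanism, a contributed unit returns 4.4 × 1.75 / 6 = 1.2833 per unit of net cost to the contributor — now above 1 — so contributing fully is weakly dominant for every player.
So the Nash equilibrium is full contribution by all 6; the group earns 4.4 × 1.75 × 282 = 2171.40.

2171.40 hours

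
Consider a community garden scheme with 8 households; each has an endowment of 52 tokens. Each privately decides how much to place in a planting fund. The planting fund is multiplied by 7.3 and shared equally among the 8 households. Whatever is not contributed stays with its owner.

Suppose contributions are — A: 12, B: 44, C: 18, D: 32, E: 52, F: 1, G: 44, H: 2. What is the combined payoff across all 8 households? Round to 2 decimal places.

1707.50 tokens

Total contributed: 12 + 44 + 18 + 32 + 52 + 1 + 44 + 2 = 205; total kept: 8 × 52 − 205 = 211.
The planting fund pays out 7.3 × 205 = 1496.50 in aggregate.
Group total = 211 + 1496.50 = 1707.50.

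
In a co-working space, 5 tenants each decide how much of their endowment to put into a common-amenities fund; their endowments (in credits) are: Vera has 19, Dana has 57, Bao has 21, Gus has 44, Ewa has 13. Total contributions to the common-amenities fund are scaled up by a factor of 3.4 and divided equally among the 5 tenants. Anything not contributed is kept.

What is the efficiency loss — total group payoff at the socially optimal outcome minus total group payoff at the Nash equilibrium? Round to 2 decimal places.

The private return per contributed unit is 3.4/5 = 0.6800 < 1 for every player regardless of endowment, so the Nash equilibrium is zero contribution and the group total is Σ E_j = 19 + 57 + 21 + 44 + 13 = 154.
Each contributed unit returns 3.400 to the group, so the social optimum is full contribution by everyone: group total = 3.400 × 154 = 523.60.
Efficiency loss = (3.400 − 1) × 154 = 369.60.

369.60 credits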